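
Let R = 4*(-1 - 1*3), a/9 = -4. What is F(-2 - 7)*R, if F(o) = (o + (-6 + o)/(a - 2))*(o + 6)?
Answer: -7848/19 ≈ -413.05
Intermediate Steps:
a = -36 (a = 9*(-4) = -36)
R = -16 (R = 4*(-1 - 3) = 4*(-4) = -16)
F(o) = (6 + o)*(3/19 + 37*o/38) (F(o) = (o + (-6 + o)/(-36 - 2))*(o + 6) = (o + (-6 + o)/(-38))*(6 + o) = (o + (-6 + o)*(-1/38))*(6 + o) = (o + (3/19 - o/38))*(6 + o) = (3/19 + 37*o/38)*(6 + o) = (6 + o)*(3/19 + 37*o/38))
F(-2 - 7)*R = (18/19 + 6*(-2 - 7) + 37*(-2 - 7)²/38)*(-16) = (18/19 + 6*(-9) + (37/38)*(-9)²)*(-16) = (18/19 - 54 + (37/38)*81)*(-16) = (18/19 - 54 + 2997/38)*(-16) = (981/38)*(-16) = -7848/19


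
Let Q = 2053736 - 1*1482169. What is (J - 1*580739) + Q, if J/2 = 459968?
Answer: 910764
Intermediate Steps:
J = 919936 (J = 2*459968 = 919936)
Q = 571567 (Q = 2053736 - 1482169 = 571567)
(J - 1*580739) + Q = (919936 - 1*580739) + 571567 = (919936 - 580739) + 571567 = 339197 + 571567 = 910764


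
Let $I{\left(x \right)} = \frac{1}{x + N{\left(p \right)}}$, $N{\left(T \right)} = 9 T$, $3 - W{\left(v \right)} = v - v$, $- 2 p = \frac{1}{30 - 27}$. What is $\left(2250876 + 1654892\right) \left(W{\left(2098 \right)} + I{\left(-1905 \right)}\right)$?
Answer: $\frac{44670268616}{3813} \approx 1.1715 \cdot 10^{7}$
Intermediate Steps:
$p = - \frac{1}{6}$ ($p = - \frac{1}{2 \left(30 - 27\right)} = - \frac{1}{2 \cdot 3} = \left(- \frac{1}{2}\right) \frac{1}{3} = - \frac{1}{6} \approx -0.16667$)
$W{\left(v \right)} = 3$ ($W{\left(v \right)} = 3 - \left(v - v\right) = 3 - 0 = 3 + 0 = 3$)
$I{\left(x \right)} = \frac{1}{- \frac{3}{2} + x}$ ($I{\left(x \right)} = \frac{1}{x + 9 \left(- \frac{1}{6}\right)} = \frac{1}{x - \frac{3}{2}} = \frac{1}{- \frac{3}{2} + x}$)
$\left(2250876 + 1654892\right) \left(W{\left(2098 \right)} + I{\left(-1905 \right)}\right) = \left(2250876 + 1654892\right) \left(3 + \frac{2}{-3 + 2 \left(-1905\right)}\right) = 3905768 \left(3 + \frac{2}{-3 - 3810}\right) = 3905768 \left(3 + \frac{2}{-3813}\right) = 3905768 \left(3 + 2 \left(- \frac{1}{3813}\right)\right) = 3905768 \left(3 - \frac{2}{3813}\right) = 3905768 \cdot \frac{11437}{3813} = \frac{44670268616}{3813}$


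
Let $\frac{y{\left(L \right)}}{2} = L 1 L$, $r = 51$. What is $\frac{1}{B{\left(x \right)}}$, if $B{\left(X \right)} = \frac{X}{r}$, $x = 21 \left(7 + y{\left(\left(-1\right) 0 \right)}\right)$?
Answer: $\frac{17}{49} \approx 0.34694$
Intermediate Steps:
$y{\left(L \right)} = 2 L^{2}$ ($y{\left(L \right)} = 2 L 1 L = 2 L L = 2 L^{2}$)
$x = 147$ ($x = 21 \left(7 + 2 \left(\left(-1\right) 0\right)^{2}\right) = 21 \left(7 + 2 \cdot 0^{2}\right) = 21 \left(7 + 2 \cdot 0\right) = 21 \left(7 + 0\right) = 21 \cdot 7 = 147$)
$B{\left(X \right)} = \frac{X}{51}$
$\frac{1}{B{\left(x \right)}} = \frac{1}{\frac{1}{51} \cdot 147} = \frac{1}{\frac{49}{17}} = \frac{17}{49}$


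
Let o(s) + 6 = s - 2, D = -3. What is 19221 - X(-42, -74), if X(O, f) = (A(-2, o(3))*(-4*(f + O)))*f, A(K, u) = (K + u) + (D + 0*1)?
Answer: -324139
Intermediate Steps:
o(s) = -8 + s (o(s) = -6 + (s - 2) = -6 + (-2 + s) = -8 + s)
A(K, u) = -3 + K + u (A(K, u) = (K + u) + (-3 + 0*1) = (K + u) + (-3 + 0) = (K + u) - 3 = -3 + K + u)
X(O, f) = f*(40*O + 40*f) (X(O, f) = ((-3 - 2 + (-8 + 3))*(-4*(f + O)))*f = ((-3 - 2 - 5)*(-4*(O + f)))*f = (-10*(-4*O - 4*f))*f = (40*O + 40*f)*f = f*(40*O + 40*f))
19221 - X(-42, -74) = 19221 - 40*(-74)*(-42 - 74) = 19221 - 40*(-74)*(-116) = 19221 - 1*343360 = 19221 - 343360 = -324139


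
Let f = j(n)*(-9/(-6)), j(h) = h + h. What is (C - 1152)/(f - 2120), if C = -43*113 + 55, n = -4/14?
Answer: 20846/7423 ≈ 2.8083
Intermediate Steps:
n = -2/7 (n = -4*1/14 = -2/7 ≈ -0.28571)
C = -4804 (C = -4859 + 55 = -4804)
j(h) = 2*h
f = -6/7 (f = (2*(-2/7))*(-9/(-6)) = -(-36)*(-1)/(7*6) = -4/7*3/2 = -6/7 ≈ -0.85714)
(C - 1152)/(f - 2120) = (-4804 - 1152)/(-6/7 - 2120) = -5956/(-14846/7) = -5956*(-7/14846) = 20846/7423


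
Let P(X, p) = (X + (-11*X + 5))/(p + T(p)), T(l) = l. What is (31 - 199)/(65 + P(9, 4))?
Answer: -448/145 ≈ -3.0897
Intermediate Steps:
P(X, p) = (5 - 10*X)/(2*p) (P(X, p) = (X + (-11*X + 5))/(p + p) = (X + (5 - 11*X))/((2*p)) = (5 - 10*X)*(1/(2*p)) = (5 - 10*X)/(2*p))
(31 - 199)/(65 + P(9, 4)) = (31 - 199)/(65 + (5/2)*(1 - 2*9)/4) = -168/(65 + (5/2)*(1/4)*(1 - 18)) = -168/(65 + (5/2)*(1/4)*(-17)) = -168/(65 - 85/8) = -168/435/8 = -168*8/435 = -448/145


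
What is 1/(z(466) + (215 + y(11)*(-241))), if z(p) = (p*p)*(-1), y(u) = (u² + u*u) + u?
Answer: -1/277914 ≈ -3.5982e-6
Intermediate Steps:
y(u) = u + 2*u² (y(u) = (u² + u²) + u = 2*u² + u = u + 2*u²)
z(p) = -p² (z(p) = p²*(-1) = -p²)
1/(z(466) + (215 + y(11)*(-241))) = 1/(-1*466² + (215 + (11*(1 + 2*11))*(-241))) = 1/(-1*217156 + (215 + (11*(1 + 22))*(-241))) = 1/(-217156 + (215 + (11*23)*(-241))) = 1/(-217156 + (215 + 253*(-241))) = 1/(-217156 + (215 - 60973)) = 1/(-217156 - 60758) = 1/(-277914) = -1/277914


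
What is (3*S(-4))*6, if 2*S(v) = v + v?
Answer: -72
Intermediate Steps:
S(v) = v (S(v) = (v + v)/2 = (2*v)/2 = v)
(3*S(-4))*6 = (3*(-4))*6 = -12*6 = -72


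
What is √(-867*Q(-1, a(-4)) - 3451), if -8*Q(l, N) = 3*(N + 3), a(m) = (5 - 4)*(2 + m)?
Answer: I*√50014/4 ≈ 55.91*I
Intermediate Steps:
a(m) = 2 + m (a(m) = 1*(2 + m) = 2 + m)
Q(l, N) = -9/8 - 3*N/8 (Q(l, N) = -3*(N + 3)/8 = -3*(3 + N)/8 = -(9 + 3*N)/8 = -9/8 - 3*N/8)
√(-867*Q(-1, a(-4)) - 3451) = √(-867*(-9/8 - 3*(2 - 4)/8) - 3451) = √(-867*(-9/8 - 3/8*(-2)) - 3451) = √(-867*(-9/8 + ¾) - 3451) = √(-867*(-3/8) - 3451) = √(2601/8 - 3451) = √(-25007/8) = I*√50014/4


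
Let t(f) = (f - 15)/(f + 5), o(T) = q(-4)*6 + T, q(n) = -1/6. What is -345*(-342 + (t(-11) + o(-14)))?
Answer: 121670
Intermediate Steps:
q(n) = -⅙ (q(n) = -1*⅙ = -⅙)
o(T) = -1 + T (o(T) = -⅙*6 + T = -1 + T)
t(f) = (-15 + f)/(5 + f)
-345*(-342 + (t(-11) + o(-14))) = -345*(-342 + ((-15 - 11)/(5 - 11) + (-1 - 14))) = -345*(-342 + (-26/(-6) - 15)) = -345*(-342 + (-⅙*(-26) - 15)) = -345*(-342 + (13/3 - 15)) = -345*(-342 - 32/3) = -345*(-1058/3) = 121670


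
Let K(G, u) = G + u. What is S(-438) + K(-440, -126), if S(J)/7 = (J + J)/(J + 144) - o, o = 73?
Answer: -7393/7 ≈ -1056.1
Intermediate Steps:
S(J) = -511 + 14*J/(144 + J) (S(J) = 7*((J + J)/(J + 144) - 1*73) = 7*((2*J)/(144 + J) - 73) = 7*(2*J/(144 + J) - 73) = 7*(-73 + 2*J/(144 + J)) = -511 + 14*J/(144 + J))
S(-438) + K(-440, -126) = 7*(-10512 - 71*(-438))/(144 - 438) + (-440 - 126) = 7*(-10512 + 31098)/(-294) - 566 = 7*(-1/294)*20586 - 566 = -3431/7 - 566 = -7393/7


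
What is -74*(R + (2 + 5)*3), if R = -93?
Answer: 5328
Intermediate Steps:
-74*(R + (2 + 5)*3) = -74*(-93 + (2 + 5)*3) = -74*(-93 + 7*3) = -74*(-93 + 21) = -74*(-72) = 5328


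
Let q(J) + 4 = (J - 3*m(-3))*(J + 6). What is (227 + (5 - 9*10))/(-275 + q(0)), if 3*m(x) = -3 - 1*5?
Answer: -142/231 ≈ -0.61472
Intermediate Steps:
m(x) = -8/3 (m(x) = (-3 - 1*5)/3 = (-3 - 5)/3 = (⅓)*(-8) = -8/3)
q(J) = -4 + (6 + J)*(8 + J) (q(J) = -4 + (J - 3*(-8/3))*(J + 6) = -4 + (J + 8)*(6 + J) = -4 + (8 + J)*(6 + J) = -4 + (6 + J)*(8 + J))
(227 + (5 - 9*10))/(-275 + q(0)) = (227 + (5 - 9*10))/(-275 + (44 + 0² + 14*0)) = (227 + (5 - 90))/(-275 + (44 + 0 + 0)) = (227 - 85)/(-275 + 44) = 142/(-231) = 142*(-1/231) = -142/231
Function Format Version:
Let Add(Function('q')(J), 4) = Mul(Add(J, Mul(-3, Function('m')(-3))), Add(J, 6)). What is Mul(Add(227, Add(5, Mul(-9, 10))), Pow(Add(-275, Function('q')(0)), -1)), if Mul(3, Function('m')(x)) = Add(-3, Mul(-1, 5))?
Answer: Rational(-142, 231) ≈ -0.61472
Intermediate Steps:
Function('m')(x) = Rational(-8, 3) (Function('m')(x) = Mul(Rational(1, 3), Add(-3, Mul(-1, 5))) = Mul(Rational(1, 3), Add(-3, -5)) = Mul(Rational(1, 3), -8) = Rational(-8, 3))
Function('q')(J) = Add(-4, Mul(Add(6, J), Add(8, J))) (Function('q')(J) = Add(-4, Mul(Add(J, Mul(-3, Rational(-8, 3))), Add(J, 6))) = Add(-4, Mul(Add(J, 8), Add(6, J))) = Add(-4, Mul(Add(8, J), Add(6, J))) = Add(-4, Mul(Add(6, J), Add(8, J))))
Mul(Add(227, Add(5, Mul(-9, 10))), Pow(Add(-275, Function('q')(0)), -1)) = Mul(Add(227, Add(5, Mul(-9, 10))), Pow(Add(-275, Add(44, Pow(0, 2), Mul(14, 0))), -1)) = Mul(Add(227, Add(5, -90)), Pow(Add(-275, Add(44, 0, 0)), -1)) = Mul(Add(227, -85), Pow(Add(-275, 44), -1)) = Mul(142, Pow(-231, -1)) = Mul(142, Rational(-1, 231)) = Rational(-142, 231)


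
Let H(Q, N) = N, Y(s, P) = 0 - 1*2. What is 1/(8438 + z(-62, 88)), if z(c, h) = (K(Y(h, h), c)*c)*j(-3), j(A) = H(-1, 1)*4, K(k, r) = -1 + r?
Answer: 1/24062 ≈ 4.1559e-5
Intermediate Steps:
Y(s, P) = -2 (Y(s, P) = 0 - 2 = -2)
j(A) = 4 (j(A) = 1*4 = 4)
z(c, h) = 4*c*(-1 + c) (z(c, h) = ((-1 + c)*c)*4 = (c*(-1 + c))*4 = 4*c*(-1 + c))
1/(8438 + z(-62, 88)) = 1/(8438 + 4*(-62)*(-1 - 62)) = 1/(8438 + 4*(-62)*(-63)) = 1/(8438 + 15624) = 1/24062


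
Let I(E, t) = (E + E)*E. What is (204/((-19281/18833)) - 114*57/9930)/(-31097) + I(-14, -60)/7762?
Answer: 73083383034161/1283714463560045 ≈ 0.056931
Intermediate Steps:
I(E, t) = 2*E**2 (I(E, t) = (2*E)*E = 2*E**2)
(204/((-19281/18833)) - 114*57/9930)/(-31097) + I(-14, -60)/7762 = (204/((-19281/18833)) - 114*57/9930)/(-31097) + (2*(-14)**2)/7762 = (204/((-19281*1/18833)) - 6498*1/9930)*(-1/31097) + (2*196)*(1/7762) = (204/(-19281/18833) - 1083/1655)*(-1/31097) + 392*(1/7762) = (204*(-18833/19281) - 1083/1655)*(-1/31097) + 196/3881 = (-1280644/6427 - 1083/1655)*(-1/31097) + 196/3881 = -2126426261/10636685*(-1/31097) + 196/3881 = 2126426261/330768993445 + 196/3881 = 73083383034161/1283714463560045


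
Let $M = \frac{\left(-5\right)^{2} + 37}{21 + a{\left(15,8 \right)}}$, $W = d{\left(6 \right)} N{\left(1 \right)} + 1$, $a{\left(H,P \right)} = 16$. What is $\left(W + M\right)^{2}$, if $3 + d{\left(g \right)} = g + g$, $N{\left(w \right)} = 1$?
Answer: $\frac{186624}{1369} \approx 136.32$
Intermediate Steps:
$d{\left(g \right)} = -3 + 2 g$ ($d{\left(g \right)} = -3 + \left(g + g\right) = -3 + 2 g$)
$W = 10$ ($W = \left(-3 + 2 \cdot 6\right) 1 + 1 = \left(-3 + 12\right) 1 + 1 = 9 \cdot 1 + 1 = 9 + 1 = 10$)
$M = \frac{62}{37}$ ($M = \frac{\left(-5\right)^{2} + 37}{21 + 16} = \frac{25 + 37}{37} = 62 \cdot \frac{1}{37} = \frac{62}{37} \approx 1.6757$)
$\left(W + M\right)^{2} = \left(10 + \frac{62}{37}\right)^{2} = \left(\frac{432}{37}\right)^{2} = \frac{186624}{1369}$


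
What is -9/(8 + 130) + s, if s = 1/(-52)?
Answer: -101/1196 ≈ -0.084448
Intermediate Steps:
s = -1/52 ≈ -0.019231
-9/(8 + 130) + s = -9/(8 + 130) - 1/52 = -9/138 - 1/52 = -9*1/138 - 1/52 = -3/46 - 1/52 = -101/1196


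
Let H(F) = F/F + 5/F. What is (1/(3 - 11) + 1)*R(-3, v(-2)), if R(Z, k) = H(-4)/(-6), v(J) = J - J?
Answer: 7/192 ≈ 0.036458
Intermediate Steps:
v(J) = 0
H(F) = 1 + 5/F
R(Z, k) = 1/24 (R(Z, k) = ((5 - 4)/(-4))/(-6) = -1/4*1*(-1/6) = -1/4*(-1/6) = 1/24)
(1/(3 - 11) + 1)*R(-3, v(-2)) = (1/(3 - 11) + 1)*(1/24) = (1/(-8) + 1)*(1/24) = (-1/8 + 1)*(1/24) = (7/8)*(1/24) = 7/192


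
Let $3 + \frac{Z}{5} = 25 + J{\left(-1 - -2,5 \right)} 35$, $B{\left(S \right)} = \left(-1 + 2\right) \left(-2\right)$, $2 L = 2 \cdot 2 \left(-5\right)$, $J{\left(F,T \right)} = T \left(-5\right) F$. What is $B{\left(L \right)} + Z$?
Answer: $-4267$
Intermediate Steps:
$J{\left(F,T \right)} = - 5 F T$ ($J{\left(F,T \right)} = - 5 T F = - 5 F T$)
$L = -10$ ($L = \frac{2 \cdot 2 \left(-5\right)}{2} = \frac{4 \left(-5\right)}{2} = \frac{1}{2} \left(-20\right) = -10$)
$B{\left(S \right)} = -2$ ($B{\left(S \right)} = 1 \left(-2\right) = -2$)
$Z = -4265$ ($Z = -15 + 5 \left(25 + \left(-5\right) \left(-1 - -2\right) 5 \cdot 35\right) = -15 + 5 \left(25 + \left(-5\right) \left(-1 + 2\right) 5 \cdot 35\right) = -15 + 5 \left(25 + \left(-5\right) 1 \cdot 5 \cdot 35\right) = -15 + 5 \left(25 - 875\right) = -15 + 5 \left(-850\right) = -15 - 4250 = -4265$)
$B{\left(L \right)} + Z = -2 - 4265 = -4267$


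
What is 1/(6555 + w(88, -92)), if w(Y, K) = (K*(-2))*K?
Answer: -1/10373 ≈ -9.6404e-5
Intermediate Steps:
w(Y, K) = -2*K**2 (w(Y, K) = (-2*K)*K = -2*K**2)
1/(6555 + w(88, -92)) = 1/(6555 - 2*(-92)**2) = 1/(6555 - 2*8464) = 1/(6555 - 16928) = 1/(-10373) = -1/10373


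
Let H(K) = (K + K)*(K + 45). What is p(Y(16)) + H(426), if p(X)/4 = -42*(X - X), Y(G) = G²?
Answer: 401292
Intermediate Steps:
H(K) = 2*K*(45 + K) (H(K) = (2*K)*(45 + K) = 2*K*(45 + K))
p(X) = 0 (p(X) = 4*(-42*(X - X)) = 4*(-42*0) = 4*0 = 0)
p(Y(16)) + H(426) = 0 + 2*426*(45 + 426) = 0 + 2*426*471 = 0 + 401292 = 401292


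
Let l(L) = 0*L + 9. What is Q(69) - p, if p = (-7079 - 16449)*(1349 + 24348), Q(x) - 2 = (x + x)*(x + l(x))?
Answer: 604609782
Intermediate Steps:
l(L) = 9 (l(L) = 0 + 9 = 9)
Q(x) = 2 + 2*x*(9 + x) (Q(x) = 2 + (x + x)*(x + 9) = 2 + (2*x)*(9 + x) = 2 + 2*x*(9 + x))
p = -604599016 (p = -23528*25697 = -604599016)
Q(69) - p = (2 + 2*69² + 18*69) - 1*(-604599016) = (2 + 2*4761 + 1242) + 604599016 = (2 + 9522 + 1242) + 604599016 = 10766 + 604599016 = 604609782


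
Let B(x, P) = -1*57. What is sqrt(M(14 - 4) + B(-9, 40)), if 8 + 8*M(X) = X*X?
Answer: I*sqrt(182)/2 ≈ 6.7454*I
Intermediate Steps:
B(x, P) = -57
M(X) = -1 + X**2/8 (M(X) = -1 + (X*X)/8 = -1 + X**2/8)
sqrt(M(14 - 4) + B(-9, 40)) = sqrt((-1 + (14 - 4)**2/8) - 57) = sqrt((-1 + (1/8)*10**2) - 57) = sqrt((-1 + (1/8)*100) - 57) = sqrt((-1 + 25/2) - 57) = sqrt(23/2 - 57) = sqrt(-91/2) = I*sqrt(182)/2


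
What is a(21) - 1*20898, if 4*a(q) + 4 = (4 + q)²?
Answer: -82971/4 ≈ -20743.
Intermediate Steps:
a(q) = -1 + (4 + q)²/4
a(21) - 1*20898 = (-1 + (4 + 21)²/4) - 1*20898 = (-1 + (¼)*25²) - 20898 = (-1 + (¼)*625) - 20898 = (-1 + 625/4) - 20898 = 621/4 - 20898 = -82971/4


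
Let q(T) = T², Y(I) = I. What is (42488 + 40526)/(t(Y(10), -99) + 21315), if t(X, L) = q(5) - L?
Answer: 83014/21439 ≈ 3.8721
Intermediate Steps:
t(X, L) = 25 - L (t(X, L) = 5² - L = 25 - L)
(42488 + 40526)/(t(Y(10), -99) + 21315) = (42488 + 40526)/((25 - 1*(-99)) + 21315) = 83014/((25 + 99) + 21315) = 83014/(124 + 21315) = 83014/21439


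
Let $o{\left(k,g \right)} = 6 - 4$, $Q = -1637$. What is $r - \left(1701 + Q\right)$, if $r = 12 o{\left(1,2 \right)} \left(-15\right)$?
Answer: $-424$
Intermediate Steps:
$o{\left(k,g \right)} = 2$ ($o{\left(k,g \right)} = 6 - 4 = 2$)
$r = -360$ ($r = 12 \cdot 2 \left(-15\right) = 24 \left(-15\right) = -360$)
$r - \left(1701 + Q\right) = -360 - 64 = -424$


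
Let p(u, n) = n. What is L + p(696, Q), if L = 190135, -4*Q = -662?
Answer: 380601/2 ≈ 1.9030e+5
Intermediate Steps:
Q = 331/2 (Q = -1/4*(-662) = 331/2 ≈ 165.50)
L + p(696, Q) = 190135 + 331/2 = 380601/2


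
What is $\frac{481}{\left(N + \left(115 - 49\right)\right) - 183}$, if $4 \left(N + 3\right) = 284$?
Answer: $- \frac{481}{49} \approx -9.8163$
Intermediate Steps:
$N = 68$ ($N = -3 + \frac{1}{4} \cdot 284 = -3 + 71 = 68$)
$\frac{481}{\left(N + \left(115 - 49\right)\right) - 183} = \frac{481}{\left(68 + \left(115 - 49\right)\right) - 183} = \frac{481}{\left(68 + 66\right) - 183} = \frac{481}{134 - 183} = \frac{481}{-49} = 481 \left(- \frac{1}{49}\right) = - \frac{481}{49}$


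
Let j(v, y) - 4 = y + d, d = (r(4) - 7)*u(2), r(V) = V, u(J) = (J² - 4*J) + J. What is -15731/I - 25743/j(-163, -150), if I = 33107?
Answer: 850071161/4634980 ≈ 183.40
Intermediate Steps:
u(J) = J² - 3*J
d = 6 (d = (4 - 7)*(2*(-3 + 2)) = -6*(-1) = -3*(-2) = 6)
j(v, y) = 10 + y (j(v, y) = 4 + (y + 6) = 4 + (6 + y) = 10 + y)
-15731/I - 25743/j(-163, -150) = -15731/33107 - 25743/(10 - 150) = -15731*1/33107 - 25743/(-140) = -15731/33107 - 25743*(-1/140) = -15731/33107 + 25743/140 = 850071161/4634980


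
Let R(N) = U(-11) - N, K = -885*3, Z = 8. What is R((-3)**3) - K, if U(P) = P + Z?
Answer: 2679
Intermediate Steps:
K = -2655
U(P) = 8 + P (U(P) = P + 8 = 8 + P)
R(N) = -3 - N (R(N) = (8 - 11) - N = -3 - N)
R((-3)**3) - K = (-3 - 1*(-3)**3) - 1*(-2655) = (-3 - 1*(-27)) + 2655 = (-3 + 27) + 2655 = 24 + 2655 = 2679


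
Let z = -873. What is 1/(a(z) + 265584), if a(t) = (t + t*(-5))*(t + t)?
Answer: -1/5831448 ≈ -1.7148e-7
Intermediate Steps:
a(t) = -8*t² (a(t) = (t - 5*t)*(2*t) = (-4*t)*(2*t) = -8*t²)
1/(a(z) + 265584) = 1/(-8*(-873)² + 265584) = 1/(-8*762129 + 265584) = 1/(-6097032 + 265584) = 1/(-5831448) = -1/5831448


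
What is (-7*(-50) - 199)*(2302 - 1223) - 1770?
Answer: 161159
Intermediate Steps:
(-7*(-50) - 199)*(2302 - 1223) - 1770 = (350 - 199)*1079 - 1770 = 151*1079 - 1770 = 162929 - 1770 = 161159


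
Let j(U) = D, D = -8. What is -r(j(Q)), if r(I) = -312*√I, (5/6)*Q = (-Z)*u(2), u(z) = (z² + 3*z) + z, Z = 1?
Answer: 624*I*√2 ≈ 882.47*I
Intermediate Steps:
u(z) = z² + 4*z
Q = -72/5 (Q = 6*((-1*1)*(2*(4 + 2)))/5 = 6*(-2*6)/5 = 6*(-1*12)/5 = (6/5)*(-12) = -72/5 ≈ -14.400)
j(U) = -8
-r(j(Q)) = -(-312)*√(-8) = -(-312)*2*I*√2 = -(-624)*I*√2 = 624*I*√2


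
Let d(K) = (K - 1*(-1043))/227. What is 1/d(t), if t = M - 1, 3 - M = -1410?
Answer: 227/2455 ≈ 0.092464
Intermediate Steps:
M = 1413 (M = 3 - 1*(-1410) = 3 + 1410 = 1413)
t = 1412 (t = 1413 - 1 = 1412)
d(K) = 1043/227 + K/227 (d(K) = (K + 1043)*(1/227) = (1043 + K)*(1/227) = 1043/227 + K/227)
1/d(t) = 1/(1043/227 + (1/227)*1412) = 1/(1043/227 + 1412/227) = 1/(2455/227) = 227/2455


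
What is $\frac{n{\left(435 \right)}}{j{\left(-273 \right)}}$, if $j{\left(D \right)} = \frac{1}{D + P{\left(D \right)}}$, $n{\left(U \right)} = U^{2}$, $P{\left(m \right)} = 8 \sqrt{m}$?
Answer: $-51658425 + 1513800 i \sqrt{273} \approx -5.1658 \cdot 10^{7} + 2.5012 \cdot 10^{7} i$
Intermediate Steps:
$j{\left(D \right)} = \frac{1}{D + 8 \sqrt{D}}$
$\frac{n{\left(435 \right)}}{j{\left(-273 \right)}} = \frac{435^{2}}{\frac{1}{-273 + 8 \sqrt{-273}}} = \frac{189225}{\frac{1}{-273 + 8 i \sqrt{273}}} = 189225 \left(-273 + 8 i \sqrt{273}\right) = -51658425 + 1513800 i \sqrt{273}$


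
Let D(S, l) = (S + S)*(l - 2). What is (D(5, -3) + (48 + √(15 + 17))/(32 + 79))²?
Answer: 30272036/12321 - 14672*√2/4107 ≈ 2451.9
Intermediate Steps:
D(S, l) = 2*S*(-2 + l) (D(S, l) = (2*S)*(-2 + l) = 2*S*(-2 + l))
(D(5, -3) + (48 + √(15 + 17))/(32 + 79))² = (2*5*(-2 - 3) + (48 + √(15 + 17))/(32 + 79))² = (2*5*(-5) + (48 + √32)/111)² = (-50 + (48 + 4*√2)*(1/111))² = (-50 + (16/37 + 4*√2/111))² = (-1834/37 + 4*√2/111)²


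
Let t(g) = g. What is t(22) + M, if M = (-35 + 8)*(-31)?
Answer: 859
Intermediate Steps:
M = 837 (M = -27*(-31) = 837)
t(22) + M = 22 + 837 = 859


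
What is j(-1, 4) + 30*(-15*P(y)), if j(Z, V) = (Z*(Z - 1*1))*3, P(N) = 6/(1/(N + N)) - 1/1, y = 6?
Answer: -31944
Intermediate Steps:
P(N) = -1 + 12*N (P(N) = 6/(1/(2*N)) - 1*1 = 6/((1/(2*N))) - 1 = 6*(2*N) - 1 = 12*N - 1 = -1 + 12*N)
j(Z, V) = 3*Z*(-1 + Z) (j(Z, V) = (Z*(Z - 1))*3 = (Z*(-1 + Z))*3 = 3*Z*(-1 + Z))
j(-1, 4) + 30*(-15*P(y)) = 3*(-1)*(-1 - 1) + 30*(-15*(-1 + 12*6)) = 3*(-1)*(-2) + 30*(-15*(-1 + 72)) = 6 + 30*(-15*71) = 6 + 30*(-1065) = 6 - 31950 = -31944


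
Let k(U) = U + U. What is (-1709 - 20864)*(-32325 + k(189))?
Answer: 721139631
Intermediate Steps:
k(U) = 2*U
(-1709 - 20864)*(-32325 + k(189)) = (-1709 - 20864)*(-32325 + 2*189) = -22573*(-32325 + 378) = -22573*(-31947) = 721139631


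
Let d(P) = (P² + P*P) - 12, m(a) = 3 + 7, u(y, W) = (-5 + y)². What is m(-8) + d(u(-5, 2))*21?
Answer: 419758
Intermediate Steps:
m(a) = 10
d(P) = -12 + 2*P² (d(P) = (P² + P²) - 12 = 2*P² - 12 = -12 + 2*P²)
m(-8) + d(u(-5, 2))*21 = 10 + (-12 + 2*((-5 - 5)²)²)*21 = 10 + (-12 + 2*((-10)²)²)*21 = 10 + (-12 + 2*100²)*21 = 10 + (-12 + 2*10000)*21 = 10 + (-12 + 20000)*21 = 10 + 19988*21 = 10 + 419748 = 419758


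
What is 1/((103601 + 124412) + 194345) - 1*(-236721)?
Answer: 99981008119/422358 ≈ 2.3672e+5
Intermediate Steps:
1/((103601 + 124412) + 194345) - 1*(-236721) = 1/(228013 + 194345) + 236721 = 1/422358 + 236721 = 99981008119/422358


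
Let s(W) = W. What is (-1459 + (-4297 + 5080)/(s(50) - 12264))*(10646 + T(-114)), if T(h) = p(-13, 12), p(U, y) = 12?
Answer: -94968156961/6107 ≈ -1.5551e+7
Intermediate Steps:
T(h) = 12
(-1459 + (-4297 + 5080)/(s(50) - 12264))*(10646 + T(-114)) = (-1459 + (-4297 + 5080)/(50 - 12264))*(10646 + 12) = (-1459 + 783/(-12214))*10658 = (-1459 + 783*(-1/12214))*10658 = (-1459 - 783/12214)*10658 = -17821009/12214*10658 = -94968156961/6107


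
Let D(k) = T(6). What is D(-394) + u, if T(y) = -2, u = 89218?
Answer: 89216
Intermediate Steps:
D(k) = -2
D(-394) + u = -2 + 89218 = 89216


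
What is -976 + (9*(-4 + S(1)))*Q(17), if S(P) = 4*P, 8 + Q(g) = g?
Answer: -976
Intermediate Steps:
Q(g) = -8 + g
-976 + (9*(-4 + S(1)))*Q(17) = -976 + (9*(-4 + 4*1))*(-8 + 17) = -976 + (9*(-4 + 4))*9 = -976 + (9*0)*9 = -976 + 0*9 = -976 + 0 = -976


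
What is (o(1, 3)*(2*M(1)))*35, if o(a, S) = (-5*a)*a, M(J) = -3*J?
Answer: 1050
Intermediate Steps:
o(a, S) = -5*a²
(o(1, 3)*(2*M(1)))*35 = ((-5*1²)*(2*(-3*1)))*35 = ((-5*1)*(2*(-3)))*35 = -5*(-6)*35 = 30*35 = 1050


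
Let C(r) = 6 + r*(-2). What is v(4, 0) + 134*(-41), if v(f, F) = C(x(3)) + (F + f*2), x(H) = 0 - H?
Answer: -5474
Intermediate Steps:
x(H) = -H
C(r) = 6 - 2*r
v(f, F) = 12 + F + 2*f (v(f, F) = (6 - (-2)*3) + (F + f*2) = (6 - 2*(-3)) + (F + 2*f) = (6 + 6) + (F + 2*f) = 12 + (F + 2*f) = 12 + F + 2*f)
v(4, 0) + 134*(-41) = (12 + 0 + 2*4) + 134*(-41) = (12 + 0 + 8) - 5494 = 20 - 5494 = -5474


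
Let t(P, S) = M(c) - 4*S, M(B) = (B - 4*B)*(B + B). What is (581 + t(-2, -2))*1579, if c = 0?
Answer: 930031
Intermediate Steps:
M(B) = -6*B**2 (M(B) = (-3*B)*(2*B) = -6*B**2)
t(P, S) = -4*S (t(P, S) = -6*0**2 - 4*S = -6*0 - 4*S = 0 - 4*S = -4*S)
(581 + t(-2, -2))*1579 = (581 - 4*(-2))*1579 = (581 + 8)*1579 = 589*1579 = 930031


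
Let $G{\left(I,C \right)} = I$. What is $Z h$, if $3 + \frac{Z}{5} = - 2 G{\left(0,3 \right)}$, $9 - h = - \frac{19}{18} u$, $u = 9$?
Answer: $- \frac{555}{2} \approx -277.5$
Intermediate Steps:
$h = \frac{37}{2}$ ($h = 9 - - \frac{19}{18} \cdot 9 = 9 - \left(-19\right) \frac{1}{18} \cdot 9 = 9 - \left(- \frac{19}{18}\right) 9 = 9 - - \frac{19}{2} = 9 + \frac{19}{2} = \frac{37}{2} \approx 18.5$)
$Z = -15$ ($Z = -15 + 5 \left(\left(-2\right) 0\right) = -15 + 5 \cdot 0 = -15 + 0 = -15$)
$Z h = \left(-15\right) \frac{37}{2} = - \frac{555}{2}$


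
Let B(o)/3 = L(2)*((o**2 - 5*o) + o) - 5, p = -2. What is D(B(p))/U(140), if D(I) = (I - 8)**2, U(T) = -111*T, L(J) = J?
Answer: -343/2220 ≈ -0.15450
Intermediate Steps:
B(o) = -15 - 24*o + 6*o**2 (B(o) = 3*(2*((o**2 - 5*o) + o) - 5) = 3*(2*(o**2 - 4*o) - 5) = 3*((-8*o + 2*o**2) - 5) = 3*(-5 - 8*o + 2*o**2) = -15 - 24*o + 6*o**2)
D(I) = (-8 + I)**2
D(B(p))/U(140) = (-8 + (-15 - 24*(-2) + 6*(-2)**2))**2/((-111*140)) = (-8 + (-15 + 48 + 6*4))**2/(-15540) = (-8 + (-15 + 48 + 24))**2*(-1/15540) = (-8 + 57)**2*(-1/15540) = 49**2*(-1/15540) = 2401*(-1/15540) = -343/2220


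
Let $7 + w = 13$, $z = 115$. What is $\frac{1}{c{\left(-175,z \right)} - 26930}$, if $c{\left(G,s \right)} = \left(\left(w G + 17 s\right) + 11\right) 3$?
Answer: $- \frac{1}{24182} \approx -4.1353 \cdot 10^{-5}$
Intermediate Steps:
$w = 6$ ($w = -7 + 13 = 6$)
$c{\left(G,s \right)} = 33 + 18 G + 51 s$ ($c{\left(G,s \right)} = \left(\left(6 G + 17 s\right) + 11\right) 3 = \left(11 + 6 G + 17 s\right) 3 = 33 + 18 G + 51 s$)
$\frac{1}{c{\left(-175,z \right)} - 26930} = \frac{1}{\left(33 + 18 \left(-175\right) + 51 \cdot 115\right) - 26930} = \frac{1}{\left(33 - 3150 + 5865\right) - 26930} = \frac{1}{2748 - 26930} = \frac{1}{-24182} = - \frac{1}{24182}$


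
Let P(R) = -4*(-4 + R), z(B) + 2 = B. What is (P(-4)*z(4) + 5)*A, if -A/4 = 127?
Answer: -35052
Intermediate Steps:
z(B) = -2 + B
P(R) = 16 - 4*R
A = -508 (A = -4*127 = -508)
(P(-4)*z(4) + 5)*A = ((16 - 4*(-4))*(-2 + 4) + 5)*(-508) = ((16 + 16)*2 + 5)*(-508) = (32*2 + 5)*(-508) = (64 + 5)*(-508) = 69*(-508) = -35052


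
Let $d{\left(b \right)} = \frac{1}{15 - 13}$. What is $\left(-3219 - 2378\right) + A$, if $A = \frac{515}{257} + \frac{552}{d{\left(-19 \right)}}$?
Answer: $- \frac{1154186}{257} \approx -4491.0$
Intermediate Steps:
$d{\left(b \right)} = \frac{1}{2}$
$A = \frac{284243}{257}$ ($A = \frac{515}{257} + 552 \frac{1}{\frac{1}{2}} = 515 \cdot \frac{1}{257} + 552 \cdot 2 = \frac{515}{257} + 1104 = \frac{284243}{257} \approx 1106.0$)
$\left(-3219 - 2378\right) + A = \left(-3219 - 2378\right) + \frac{284243}{257} = -5597 + \frac{284243}{257} = - \frac{1154186}{257}$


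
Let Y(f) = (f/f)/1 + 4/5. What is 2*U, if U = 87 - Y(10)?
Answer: 852/5 ≈ 170.40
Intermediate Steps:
Y(f) = 9/5 (Y(f) = 1*1 + 4*(1/5) = 1 + 4/5 = 9/5)
U = 426/5 (U = 87 - 1*9/5 = 87 - 9/5 = 426/5 ≈ 85.200)
2*U = 2*(426/5) = 852/5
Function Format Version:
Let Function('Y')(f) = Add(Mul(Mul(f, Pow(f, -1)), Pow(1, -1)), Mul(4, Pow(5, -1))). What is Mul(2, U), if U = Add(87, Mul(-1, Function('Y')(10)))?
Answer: Rational(852, 5) ≈ 170.40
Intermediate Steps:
Function('Y')(f) = Rational(9, 5) (Function('Y')(f) = Add(Mul(1, 1), Mul(4, Rational(1, 5))) = Add(1, Rational(4, 5)) = Rational(9, 5))
U = Rational(426, 5) (U = Add(87, Mul(-1, Rational(9, 5))) = Add(87, Rational(-9, 5)) = Rational(426, 5) ≈ 85.200)
Mul(2, U) = Mul(2, Rational(426, 5)) = Rational(852, 5)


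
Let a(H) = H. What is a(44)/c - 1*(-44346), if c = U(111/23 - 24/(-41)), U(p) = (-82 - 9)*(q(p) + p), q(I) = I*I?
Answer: 62252876566856/1403799579 ≈ 44346.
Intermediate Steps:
q(I) = I²
U(p) = -91*p - 91*p² (U(p) = (-82 - 9)*(p² + p) = -91*(p + p²) = -91*p - 91*p²)
c = -2807599158/889249 (c = 91*(111/23 - 24/(-41))*(-1 - (111/23 - 24/(-41))) = 91*(111*(1/23) - 24*(-1/41))*(-1 - (111*(1/23) - 24*(-1/41))) = 91*(111/23 + 24/41)*(-1 - (111/23 + 24/41)) = 91*(5103/943)*(-1 - 1*5103/943) = 91*(5103/943)*(-1 - 5103/943) = 91*(5103/943)*(-6046/943) = -2807599158/889249 ≈ -3157.3)
a(44)/c - 1*(-44346) = 44/(-2807599158/889249) - 1*(-44346) = 44*(-889249/2807599158) + 44346 = -19563478/1403799579 + 44346 = 62252876566856/1403799579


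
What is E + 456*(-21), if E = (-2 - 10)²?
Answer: -9432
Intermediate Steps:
E = 144 (E = (-12)² = 144)
E + 456*(-21) = 144 + 456*(-21) = 144 - 9576 = -9432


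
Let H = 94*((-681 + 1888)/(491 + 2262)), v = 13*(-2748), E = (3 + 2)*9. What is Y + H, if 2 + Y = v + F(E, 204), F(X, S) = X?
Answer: -98116335/2753 ≈ -35640.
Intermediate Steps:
E = 45 (E = 5*9 = 45)
v = -35724
Y = -35681 (Y = -2 + (-35724 + 45) = -2 - 35679 = -35681)
H = 113458/2753 (H = 94*(1207/2753) = 113458/2753 ≈ 41.213)
Y + H = -35681 + 113458/2753 = -98116335/2753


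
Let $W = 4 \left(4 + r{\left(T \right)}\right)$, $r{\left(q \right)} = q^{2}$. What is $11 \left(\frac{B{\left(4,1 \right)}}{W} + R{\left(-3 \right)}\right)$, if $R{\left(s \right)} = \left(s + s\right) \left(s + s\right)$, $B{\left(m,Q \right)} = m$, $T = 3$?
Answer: $\frac{5159}{13} \approx 396.85$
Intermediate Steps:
$W = 52$ ($W = 4 \left(4 + 3^{2}\right) = 4 \left(4 + 9\right) = 4 \cdot 13 = 52$)
$R{\left(s \right)} = 4 s^{2}$ ($R{\left(s \right)} = 2 s 2 s = 4 s^{2}$)
$11 \left(\frac{B{\left(4,1 \right)}}{W} + R{\left(-3 \right)}\right) = 11 \left(\frac{4}{52} + 4 \left(-3\right)^{2}\right) = 11 \left(4 \cdot \frac{1}{52} + 4 \cdot 9\right) = 11 \left(\frac{1}{13} + 36\right) = 11 \cdot \frac{469}{13} = \frac{5159}{13}$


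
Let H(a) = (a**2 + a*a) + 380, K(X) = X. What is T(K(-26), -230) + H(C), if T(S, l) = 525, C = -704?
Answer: 992137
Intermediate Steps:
H(a) = 380 + 2*a**2 (H(a) = (a**2 + a**2) + 380 = 2*a**2 + 380 = 380 + 2*a**2)
T(K(-26), -230) + H(C) = 525 + (380 + 2*(-704)**2) = 525 + (380 + 2*495616) = 525 + (380 + 991232) = 525 + 991612 = 992137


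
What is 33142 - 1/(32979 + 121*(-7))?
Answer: 1064918743/32132 ≈ 33142.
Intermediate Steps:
33142 - 1/(32979 + 121*(-7)) = 33142 - 1/(32979 - 847) = 33142 - 1/32132 = 1064918743/32132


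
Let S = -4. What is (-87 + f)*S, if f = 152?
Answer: -260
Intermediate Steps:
(-87 + f)*S = (-87 + 152)*(-4) = 65*(-4) = -260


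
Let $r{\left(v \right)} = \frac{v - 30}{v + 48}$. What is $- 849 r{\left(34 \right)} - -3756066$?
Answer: $\frac{153997008}{41} \approx 3.756 \cdot 10^{6}$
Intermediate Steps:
$r{\left(v \right)} = \frac{-30 + v}{48 + v}$
$- 849 r{\left(34 \right)} - -3756066 = - 849 \frac{-30 + 34}{48 + 34} - -3756066 = - 849 \cdot \frac{1}{82} \cdot 4 + 3756066 = \left(-849\right) \frac{2}{41} + 3756066 = - \frac{1698}{41} + 3756066 = \frac{153997008}{41}$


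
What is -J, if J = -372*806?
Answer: 299832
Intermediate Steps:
J = -299832
-J = -1*(-299832) = 299832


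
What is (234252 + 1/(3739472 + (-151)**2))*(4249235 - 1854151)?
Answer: 2110835370516697948/3762273 ≈ 5.6105e+11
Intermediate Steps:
(234252 + 1/(3739472 + (-151)**2))*(4249235 - 1854151) = (234252 + 1/(3739472 + 22801))*2395084 = (234252 + 1/3762273)*2395084 = (881319974797/3762273)*2395084 = 2110835370516697948/3762273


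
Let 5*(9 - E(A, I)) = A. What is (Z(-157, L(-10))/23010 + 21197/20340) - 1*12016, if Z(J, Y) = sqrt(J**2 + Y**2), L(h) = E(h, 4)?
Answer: -244384243/20340 + sqrt(24770)/23010 ≈ -12015.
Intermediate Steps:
E(A, I) = 9 - A/5
L(h) = 9 - h/5
(Z(-157, L(-10))/23010 + 21197/20340) - 1*12016 = (sqrt((-157)**2 + (9 - 1/5*(-10))**2)/23010 + 21197/20340) - 1*12016 = (sqrt(24649 + (9 + 2)**2)*(1/23010) + 21197*(1/20340)) - 12016 = (sqrt(24649 + 11**2)*(1/23010) + 21197/20340) - 12016 = (sqrt(24649 + 121)*(1/23010) + 21197/20340) - 12016 = (sqrt(24770)*(1/23010) + 21197/20340) - 12016 = (sqrt(24770)/23010 + 21197/20340) - 12016 = (21197/20340 + sqrt(24770)/23010) - 12016 = -244384243/20340 + sqrt(24770)/23010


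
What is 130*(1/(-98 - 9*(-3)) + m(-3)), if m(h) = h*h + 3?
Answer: 110630/71 ≈ 1558.2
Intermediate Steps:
m(h) = 3 + h² (m(h) = h² + 3 = 3 + h²)
130*(1/(-98 - 9*(-3)) + m(-3)) = 130*(1/(-98 - 9*(-3)) + (3 + (-3)²)) = 130*(1/(-98 + 27) + (3 + 9)) = 130*(1/(-71) + 12) = 130*(-1/71 + 12) = 130*(851/71) = 110630/71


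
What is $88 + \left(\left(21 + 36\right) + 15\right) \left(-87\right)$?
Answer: $-6176$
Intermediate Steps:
$88 + \left(\left(21 + 36\right) + 15\right) \left(-87\right) = 88 + \left(57 + 15\right) \left(-87\right) = 88 + 72 \left(-87\right) = 88 - 6264 = -6176$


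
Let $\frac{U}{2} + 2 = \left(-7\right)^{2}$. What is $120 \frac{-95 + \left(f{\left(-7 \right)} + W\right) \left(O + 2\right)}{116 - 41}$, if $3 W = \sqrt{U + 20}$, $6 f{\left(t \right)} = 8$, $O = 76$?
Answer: $\frac{72}{5} + \frac{208 \sqrt{114}}{5} \approx 458.57$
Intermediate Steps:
$U = 94$ ($U = -4 + 2 \left(-7\right)^{2} = -4 + 2 \cdot 49 = -4 + 98 = 94$)
$f{\left(t \right)} = \frac{4}{3}$ ($f{\left(t \right)} = \frac{1}{6} \cdot 8 = \frac{4}{3}$)
$W = \frac{\sqrt{114}}{3}$ ($W = \frac{\sqrt{94 + 20}}{3} = \frac{\sqrt{114}}{3} \approx 3.559$)
$120 \frac{-95 + \left(f{\left(-7 \right)} + W\right) \left(O + 2\right)}{116 - 41} = 120 \frac{-95 + \left(\frac{4}{3} + \frac{\sqrt{114}}{3}\right) \left(76 + 2\right)}{116 - 41} = 120 \frac{-95 + \left(\frac{4}{3} + \frac{\sqrt{114}}{3}\right) 78}{75} = 120 \left(-95 + \left(104 + 26 \sqrt{114}\right)\right) \frac{1}{75} = 120 \left(9 + 26 \sqrt{114}\right) \frac{1}{75} = 120 \left(\frac{3}{25} + \frac{26 \sqrt{114}}{75}\right) = \frac{72}{5} + \frac{208 \sqrt{114}}{5}$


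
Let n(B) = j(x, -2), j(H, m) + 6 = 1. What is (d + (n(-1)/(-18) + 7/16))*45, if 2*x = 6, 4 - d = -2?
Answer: 4835/16 ≈ 302.19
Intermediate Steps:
d = 6 (d = 4 - 1*(-2) = 4 + 2 = 6)
x = 3 (x = (1/2)*6 = 3)
j(H, m) = -5 (j(H, m) = -6 + 1 = -5)
n(B) = -5
(d + (n(-1)/(-18) + 7/16))*45 = (6 + (-5/(-18) + 7/16))*45 = (6 + (-5*(-1/18) + 7*(1/16)))*45 = (6 + (5/18 + 7/16))*45 = (6 + 103/144)*45 = (967/144)*45 = 4835/16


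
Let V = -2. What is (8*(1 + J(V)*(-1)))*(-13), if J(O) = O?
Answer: -312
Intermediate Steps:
(8*(1 + J(V)*(-1)))*(-13) = (8*(1 - 2*(-1)))*(-13) = (8*(1 + 2))*(-13) = (8*3)*(-13) = 24*(-13) = -312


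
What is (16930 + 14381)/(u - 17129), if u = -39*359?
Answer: -31311/31130 ≈ -1.0058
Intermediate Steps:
u = -14001
(16930 + 14381)/(u - 17129) = (16930 + 14381)/(-14001 - 17129) = 31311/(-31130) = 31311*(-1/31130) = -31311/31130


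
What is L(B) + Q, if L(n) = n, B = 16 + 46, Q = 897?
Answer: 959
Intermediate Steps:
B = 62
L(B) + Q = 62 + 897 = 959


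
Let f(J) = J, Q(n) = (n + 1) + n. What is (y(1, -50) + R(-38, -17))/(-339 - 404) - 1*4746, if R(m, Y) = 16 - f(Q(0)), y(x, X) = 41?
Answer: -3526334/743 ≈ -4746.1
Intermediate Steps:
Q(n) = 1 + 2*n (Q(n) = (1 + n) + n = 1 + 2*n)
R(m, Y) = 15 (R(m, Y) = 16 - (1 + 2*0) = 16 - (1 + 0) = 16 - 1*1 = 16 - 1 = 15)
(y(1, -50) + R(-38, -17))/(-339 - 404) - 1*4746 = (41 + 15)/(-339 - 404) - 1*4746 = 56/(-743) - 4746 = 56*(-1/743) - 4746 = -56/743 - 4746 = -3526334/743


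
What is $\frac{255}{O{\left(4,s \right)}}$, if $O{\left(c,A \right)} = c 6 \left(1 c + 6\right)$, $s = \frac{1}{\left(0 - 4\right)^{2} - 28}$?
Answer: $\frac{17}{16} \approx 1.0625$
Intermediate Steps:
$s = - \frac{1}{12}$ ($s = \frac{1}{\left(-4\right)^{2} - 28} = \frac{1}{16 - 28} = \frac{1}{-12} = - \frac{1}{12} \approx -0.083333$)
$O{\left(c,A \right)} = 6 c \left(6 + c\right)$ ($O{\left(c,A \right)} = 6 c \left(c + 6\right) = 6 c \left(6 + c\right)$)
$\frac{255}{O{\left(4,s \right)}} = \frac{255}{6 \cdot 4 \left(6 + 4\right)} = \frac{255}{6 \cdot 4 \cdot 10} = \frac{255}{240} = 255 \cdot \frac{1}{240} = \frac{17}{16}$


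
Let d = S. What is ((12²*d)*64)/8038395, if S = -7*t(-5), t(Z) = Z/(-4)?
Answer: -1792/178631 ≈ -0.010032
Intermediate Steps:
t(Z) = -Z/4 (t(Z) = Z*(-¼) = -Z/4)
S = -35/4 (S = -(-7)*(-5)/4 = -7*5/4 = -35/4 ≈ -8.7500)
d = -35/4 ≈ -8.7500
((12²*d)*64)/8038395 = ((12²*(-35/4))*64)/8038395 = ((144*(-35/4))*64)*(1/8038395) = -1260*64*(1/8038395) = -80640*1/8038395 = -1792/178631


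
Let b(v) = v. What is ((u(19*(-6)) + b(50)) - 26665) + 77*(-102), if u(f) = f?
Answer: -34583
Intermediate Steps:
((u(19*(-6)) + b(50)) - 26665) + 77*(-102) = ((19*(-6) + 50) - 26665) + 77*(-102) = ((-114 + 50) - 26665) - 7854 = (-64 - 26665) - 7854 = -26729 - 7854 = -34583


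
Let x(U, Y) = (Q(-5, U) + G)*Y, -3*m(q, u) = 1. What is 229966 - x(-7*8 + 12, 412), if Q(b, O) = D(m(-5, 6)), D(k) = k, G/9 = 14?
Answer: 534574/3 ≈ 1.7819e+5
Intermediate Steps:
G = 126 (G = 9*14 = 126)
m(q, u) = -1/3 (m(q, u) = -1/3*1 = -1/3)
Q(b, O) = -1/3
x(U, Y) = 377*Y/3 (x(U, Y) = (-1/3 + 126)*Y = 377*Y/3)
229966 - x(-7*8 + 12, 412) = 229966 - 377*412/3 = 229966 - 1*155324/3 = 229966 - 155324/3 = 534574/3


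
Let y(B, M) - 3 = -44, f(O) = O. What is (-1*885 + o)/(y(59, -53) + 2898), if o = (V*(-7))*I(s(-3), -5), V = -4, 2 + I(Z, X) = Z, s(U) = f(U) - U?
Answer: -941/2857 ≈ -0.32937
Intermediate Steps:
y(B, M) = -41 (y(B, M) = 3 - 44 = -41)
s(U) = 0 (s(U) = U - U = 0)
I(Z, X) = -2 + Z
o = -56 (o = (-4*(-7))*(-2 + 0) = 28*(-2) = -56)
(-1*885 + o)/(y(59, -53) + 2898) = (-1*885 - 56)/(-41 + 2898) = (-885 - 56)/2857 = -941*1/2857 = -941/2857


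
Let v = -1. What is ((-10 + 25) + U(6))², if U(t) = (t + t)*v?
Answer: 9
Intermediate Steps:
U(t) = -2*t (U(t) = (t + t)*(-1) = (2*t)*(-1) = -2*t)
((-10 + 25) + U(6))² = ((-10 + 25) - 2*6)² = (15 - 12)² = 3² = 9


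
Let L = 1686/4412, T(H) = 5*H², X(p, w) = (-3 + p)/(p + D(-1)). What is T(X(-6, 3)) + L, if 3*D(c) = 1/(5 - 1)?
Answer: 132903483/11120446 ≈ 11.951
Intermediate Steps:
D(c) = 1/12 (D(c) = 1/(3*(5 - 1)) = (⅓)/4 = (⅓)*(¼) = 1/12)
X(p, w) = (-3 + p)/(1/12 + p) (X(p, w) = (-3 + p)/(p + 1/12) = (-3 + p)/(1/12 + p))
L = 843/2206 (L = 1686*(1/4412) = 843/2206 ≈ 0.38214)
T(X(-6, 3)) + L = 5*(12*(-3 - 6)/(1 + 12*(-6)))² + 843/2206 = 5*(12*(-9)/(1 - 72))² + 843/2206 = 5*(12*(-9)/(-71))² + 843/2206 = 5*(12*(-1/71)*(-9))² + 843/2206 = 5*(108/71)² + 843/2206 = 5*(11664/5041) + 843/2206 = 58320/5041 + 843/2206 = 132903483/11120446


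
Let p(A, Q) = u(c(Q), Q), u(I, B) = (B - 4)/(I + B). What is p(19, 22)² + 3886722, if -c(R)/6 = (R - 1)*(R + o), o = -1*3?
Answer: 5467047618393/1406596 ≈ 3.8867e+6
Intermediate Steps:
o = -3
c(R) = -6*(-1 + R)*(-3 + R) (c(R) = -6*(R - 1)*(R - 3) = -6*(-1 + R)*(-3 + R))
u(I, B) = (-4 + B)/(B + I)
p(A, Q) = (-4 + Q)/(-18 - 6*Q² + 25*Q) (p(A, Q) = (-4 + Q)/(Q + (-18 - 6*Q² + 24*Q)) = (-4 + Q)/(-18 - 6*Q² + 25*Q))
p(19, 22)² + 3886722 = ((4 - 1*22)/(18 - 25*22 + 6*22²))² + 3886722 = ((4 - 22)/(18 - 550 + 6*484))² + 3886722 = (-18/(18 - 550 + 2904))² + 3886722 = (-18/2372)² + 3886722 = ((1/2372)*(-18))² + 3886722 = (-9/1186)² + 3886722 = 81/1406596 + 3886722 = 5467047618393/1406596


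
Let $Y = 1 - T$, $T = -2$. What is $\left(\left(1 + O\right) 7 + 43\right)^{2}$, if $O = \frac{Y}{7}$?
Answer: $2809$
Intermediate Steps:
$Y = 3$ ($Y = 1 - -2 = 1 + 2 = 3$)
$O = \frac{3}{7} \approx 0.42857$
$\left(\left(1 + O\right) 7 + 43\right)^{2} = \left(\left(1 + \frac{3}{7}\right) 7 + 43\right)^{2} = \left(\frac{10}{7} \cdot 7 + 43\right)^{2} = \left(10 + 43\right)^{2} = 53^{2} = 2809$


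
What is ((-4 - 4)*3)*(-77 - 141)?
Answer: 5232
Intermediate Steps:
((-4 - 4)*3)*(-77 - 141) = -8*3*(-218) = -24*(-218) = 5232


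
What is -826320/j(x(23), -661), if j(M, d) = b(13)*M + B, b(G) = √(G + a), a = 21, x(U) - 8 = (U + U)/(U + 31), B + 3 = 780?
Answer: -468054916560/438176327 + 5332242960*√34/438176327 ≈ -997.23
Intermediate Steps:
B = 777 (B = -3 + 780 = 777)
x(U) = 8 + 2*U/(31 + U) (x(U) = 8 + (U + U)/(U + 31) = 8 + (2*U)/(31 + U) = 8 + 2*U/(31 + U))
b(G) = √(21 + G) (b(G) = √(G + 21) = √(21 + G))
j(M, d) = 777 + M*√34 (j(M, d) = √(21 + 13)*M + 777 = √34*M + 777 = M*√34 + 777 = 777 + M*√34)
-826320/j(x(23), -661) = -826320/(777 + (2*(124 + 5*23)/(31 + 23))*√34) = -826320/(777 + (2*(124 + 115)/54)*√34) = -826320/(777 + (2*(1/54)*239)*√34) = -826320/(777 + 239*√34/27)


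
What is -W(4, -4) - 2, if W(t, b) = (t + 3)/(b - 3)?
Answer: -1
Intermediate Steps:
W(t, b) = (3 + t)/(-3 + b)
-W(4, -4) - 2 = -(3 + 4)/(-3 - 4) - 2 = -7/(-7) - 2 = -(-1)*7/7 - 2 = -1*(-1) - 2 = 1 - 2 = -1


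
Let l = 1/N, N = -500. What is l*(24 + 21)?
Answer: -9/100 ≈ -0.090000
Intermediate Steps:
l = -1/500 (l = 1/(-500) = -1/500 ≈ -0.0020000)
l*(24 + 21) = -(24 + 21)/500 = -1/500*45 = -9/100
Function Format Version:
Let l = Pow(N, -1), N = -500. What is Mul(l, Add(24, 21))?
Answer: Rational(-9, 100) ≈ -0.090000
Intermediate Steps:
l = Rational(-1, 500) (l = Pow(-500, -1) = Rational(-1, 500) ≈ -0.0020000)
Mul(l, Add(24, 21)) = Mul(Rational(-1, 500), Add(24, 21)) = Mul(Rational(-1, 500), 45) = Rational(-9, 100)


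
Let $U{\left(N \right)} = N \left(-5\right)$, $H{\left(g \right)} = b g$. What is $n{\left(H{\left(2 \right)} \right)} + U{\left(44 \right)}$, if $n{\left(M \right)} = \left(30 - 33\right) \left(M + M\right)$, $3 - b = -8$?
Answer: $-352$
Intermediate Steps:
$b = 11$ ($b = 3 - -8 = 3 + 8 = 11$)
$H{\left(g \right)} = 11 g$
$n{\left(M \right)} = - 6 M$ ($n{\left(M \right)} = - 3 \cdot 2 M = - 6 M$)
$U{\left(N \right)} = - 5 N$
$n{\left(H{\left(2 \right)} \right)} + U{\left(44 \right)} = - 6 \cdot 11 \cdot 2 - 220 = \left(-6\right) 22 - 220 = -132 - 220 = -352$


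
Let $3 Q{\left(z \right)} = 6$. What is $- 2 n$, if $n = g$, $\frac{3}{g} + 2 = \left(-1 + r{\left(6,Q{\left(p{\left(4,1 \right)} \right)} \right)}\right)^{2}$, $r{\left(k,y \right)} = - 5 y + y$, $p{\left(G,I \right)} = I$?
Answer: $- \frac{6}{79} \approx -0.075949$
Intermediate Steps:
$Q{\left(z \right)} = 2$ ($Q{\left(z \right)} = \frac{1}{3} \cdot 6 = 2$)
$r{\left(k,y \right)} = - 4 y$
$g = \frac{3}{79}$ ($g = \frac{3}{-2 + \left(-1 - 8\right)^{2}} = \frac{3}{-2 + \left(-9\right)^{2}} = \frac{3}{-2 + 81} = \frac{3}{79} \approx 0.037975$)
$n = \frac{3}{79} \approx 0.037975$
$- 2 n = \left(-2\right) \frac{3}{79} = - \frac{6}{79}$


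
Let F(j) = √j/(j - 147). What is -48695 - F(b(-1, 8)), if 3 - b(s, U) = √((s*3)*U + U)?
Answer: -252629589/5188 - 19*I/2594 ≈ -48695.0 - 0.0073246*I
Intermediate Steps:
b(s, U) = 3 - √(U + 3*U*s) (b(s, U) = 3 - √((s*3)*U + U) = 3 - √((3*s)*U + U) = 3 - √(3*U*s + U) = 3 - √(U + 3*U*s))
F(j) = √j/(-147 + j)
-48695 - F(b(-1, 8)) = -48695 - √(3 - √(8*(1 + 3*(-1))))/(-147 + (3 - √(8*(1 + 3*(-1))))) = -48695 - √(3 - √(8*(1 - 3)))/(-147 + (3 - √(8*(1 - 3)))) = -48695 - √(3 - √(8*(-2)))/(-147 + (3 - √(8*(-2)))) = -48695 - √(3 - √(-16))/(-147 + (3 - √(-16))) = -48695 - √(3 - 4*I)/(-147 + (3 - 4*I)) = -48695 - (2 - I)/(-144 - 4*I) = -48695 - (2 - I)*(-144 + 4*I)/20752 = -48695 - (-144 + 4*I)*(2 - I)/20752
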